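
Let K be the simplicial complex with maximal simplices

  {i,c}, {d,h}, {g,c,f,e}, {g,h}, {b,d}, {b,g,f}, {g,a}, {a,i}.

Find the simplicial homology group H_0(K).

Fix the vertex order a < b < c < d < e < f < g < h < i and write every simplex with vertices in increasing order. Then dim K = 3 and the simplices of K are:

  0-simplices (9): a, b, c, d, e, f, g, h, i
  1-simplices (14): ag, ai, bd, bf, bg, ce, cf, cg, ci, dh, ef, eg, fg, gh
  2-simplices (5): bfg, cef, ceg, cfg, efg
  3-simplices (1): cefg

giving chain groups C_0 ≅ Z^9, C_1 ≅ Z^14, C_2 ≅ Z^5, C_3 ≅ Z^1.

∂_1: C_1 → C_0 is given by ∂[p,q] = [q] − [p]. For instance
  ∂ai = i − a.
The 9×14 boundary matrix has rank 8 and Smith normal form diag(1,1,1,1,1,1,1,1).

Boundary ∂_2: C_2 → C_1 maps a triangle to the signed sum of its edges. For instance
  ∂ceg = eg − cg + ce,
  ∂efg = fg − eg + ef.
The resulting 14×5 matrix has rank 4, and its Smith normal form has invariant factors (1,1,1,1).

The boundary map ∂_3: C_3 → C_2 sends each 3-simplex σ to the alternating sum Σ_i (−1)^i (σ with its i-th vertex removed). For instance
  ∂cefg = efg − cfg + ceg − cef.
This gives a 5×1 integer matrix of rank 1; reducing to Smith normal form yields diagonal entries (1).

From H_k ≅ ker(∂_k) / im(∂_{k+1}) we obtain:

  H_0: rank C_0 − rank ∂_1 = 9 − 8 = 1, and the invariant factors of ∂_1 are all 1, so H_0 = Z.

H_0 = Z.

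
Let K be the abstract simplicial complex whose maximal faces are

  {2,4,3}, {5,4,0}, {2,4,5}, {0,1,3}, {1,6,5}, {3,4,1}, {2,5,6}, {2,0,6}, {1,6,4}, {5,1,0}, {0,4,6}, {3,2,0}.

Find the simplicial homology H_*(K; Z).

We work with the vertex ordering 0 < 1 < 2 < 3 < 4 < 5 < 6. The simplices of K, each written with vertices in increasing order, are:

  0-simplices (7): [0], [1], [2], [3], [4], [5], [6]
  1-simplices (18): [0,1], [0,2], [0,3], [0,4], [0,5], [0,6], [1,3], [1,4], [1,5], [1,6], [2,3], [2,4], [2,5], [2,6], [3,4], [4,5], [4,6], [5,6]
  2-simplices (12): [0,1,3], [0,1,5], [0,2,3], [0,2,6], [0,4,5], [0,4,6], [1,3,4], [1,4,6], [1,5,6], [2,3,4], [2,4,5], [2,5,6]

Hence C_0 ≅ Z^7, C_1 ≅ Z^18, C_2 ≅ Z^12.

∂_1: C_1 → C_0 is given by ∂[p,q] = [q] − [p].
The resulting 7×18 matrix has rank 6, and its Smith normal form has invariant factors (1,1,1,1,1,1).

The boundary map ∂_2: C_2 → C_1 acts by ∂[p,q,r] = [q,r] − [p,r] + [p,q]. For instance
  ∂[0,2,3] = [2,3] − [0,3] + [0,2],
  ∂[0,4,5] = [4,5] − [0,5] + [0,4].
The 18×12 boundary matrix has rank 12 and Smith normal form diag(1,1,1,1,1,1,1,1,1,1,1,2).

Reading off H_k = ker ∂_k / im ∂_{k+1}:

  H_0: rank C_0 − rank ∂_1 = 7 − 6 = 1, and the invariant factors of ∂_1 are all 1, so H_0 ≅ Z.
  H_1: rank ker ∂_1 − rank ∂_2 = (18 − 6) − 12 = 0, and ∂_2 has invariant factor 2 > 1, so H_1 ≅ Z/2Z.
  H_2: rank ker ∂_2 − rank ∂_3 = (12 − 12) − 0 = 0, and there is no ∂_3, so H_2 ≅ 0.

(K is a triangulation of the real projective plane RP^2.)

H_0 = Z,  H_1 = Z/2Z,  H_2 = 0.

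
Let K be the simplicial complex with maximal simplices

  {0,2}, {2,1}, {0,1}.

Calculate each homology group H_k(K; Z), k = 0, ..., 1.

H_0 ≅ Z,  H_1 ≅ Z.

Take the total order 0 < 1 < 2 on the vertex set. Then K (dimension 1) consists of the simplices:

  0-simplices (3): [0], [1], [2]
  1-simplices (3): [0,1], [0,2], [1,2]

so the chain groups are C_0 ≅ Z^3, C_1 ≅ Z^3.

The boundary map ∂_1: C_1 → C_0 maps an edge to its endpoints' difference, ∂[p,q] = q − p.
The 3×3 boundary matrix has rank 2 and Smith normal form diag(1,1).

Now H_k = ker ∂_k / im ∂_{k+1}, so:

  H_0: rank C_0 − rank ∂_1 = 3 − 2 = 1, and the invariant factors of ∂_1 are all 1, so H_0 = Z.
  H_1: rank ker ∂_1 − rank ∂_2 = (3 − 2) − 0 = 1, and there is no ∂_2, so H_1 = Z.

As a check, the Euler characteristic is 3 − 3 = 0, which agrees with 1 − 1 = 0.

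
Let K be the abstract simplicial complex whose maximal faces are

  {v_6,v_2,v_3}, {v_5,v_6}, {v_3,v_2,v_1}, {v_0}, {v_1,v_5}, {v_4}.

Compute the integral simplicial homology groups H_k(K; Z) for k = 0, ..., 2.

We work with the vertex ordering v_0 < v_1 < v_2 < v_3 < v_4 < v_5 < v_6. The simplices of K, each written with vertices in increasing order, are:

  0-simplices (7): [v_0], [v_1], [v_2], [v_3], [v_4], [v_5], [v_6]
  1-simplices (7): [v_1,v_2], [v_1,v_3], [v_1,v_5], [v_2,v_3], [v_2,v_6], [v_3,v_6], [v_5,v_6]
  2-simplices (2): [v_1,v_2,v_3], [v_2,v_3,v_6]

so the chain groups are C_0 ≅ Z^7, C_1 ≅ Z^7, C_2 ≅ Z^2.

The boundary map ∂_1: C_1 → C_0 sends each edge [p,q] (with p < q) to q − p.
The resulting 7×7 matrix has rank 4, and its Smith normal form has invariant factors (1,1,1,1).

Boundary ∂_2: C_2 → C_1 maps a triangle to the signed sum of its edges. For instance
  ∂[v_2,v_3,v_6] = [v_3,v_6] − [v_2,v_6] + [v_2,v_3],
  ∂[v_1,v_2,v_3] = [v_2,v_3] − [v_1,v_3] + [v_1,v_2].
This gives a 7×2 integer matrix of rank 2; reducing to Smith normal form yields diagonal entries (1,1).

Reading off H_k = ker ∂_k / im ∂_{k+1}:

  H_0: rank C_0 − rank ∂_1 = 7 − 4 = 3, and the invariant factors of ∂_1 are all 1, so H_0 ≅ Z^3.
  H_1: rank ker ∂_1 − rank ∂_2 = (7 − 4) − 2 = 1, and the invariant factors of ∂_2 are all 1, so H_1 ≅ Z.
  H_2: rank ker ∂_2 − rank ∂_3 = (2 − 2) − 0 = 0, and there is no ∂_3, so H_2 ≅ 0.

H_0 = Z^3,  H_1 = Z,  H_2 = 0.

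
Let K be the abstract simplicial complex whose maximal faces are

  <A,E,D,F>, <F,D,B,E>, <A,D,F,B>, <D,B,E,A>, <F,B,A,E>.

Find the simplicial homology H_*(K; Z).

H_0 = Z,  H_1 = 0,  H_2 = 0,  H_3 = Z.

Order the vertices as A < B < D < E < F. Listing each simplex with vertices in this order, K has dimension 3 with simplices:

  0-simplices (5): A, B, D, E, F
  1-simplices (10): AB, AD, AE, AF, BD, BE, BF, DE, DF, EF
  2-simplices (10): ABD, ABE, ABF, ADE, ADF, AEF, BDE, BDF, BEF, DEF
  3-simplices (5): ABDE, ABDF, ABEF, ADEF, BDEF

giving chain groups C_0 ≅ Z^5, C_1 ≅ Z^10, C_2 ≅ Z^10, C_3 ≅ Z^5.

The boundary map ∂_1: C_1 → C_0 maps an edge to its endpoints' difference, ∂[p,q] = q − p. For instance
  ∂BF = F − B.
This gives a 5×10 integer matrix of rank 4; reducing to Smith normal form yields diagonal entries (1,1,1,1).

Boundary ∂_2: C_2 → C_1 sends each 2-simplex [p,q,r] to [q,r] − [p,r] + [p,q]. For instance
  ∂ADF = DF − AF + AD,
  ∂AEF = EF − AF + AE.
As a 10×10 matrix over Z this has rank 6, with invariant factors (1,1,1,1,1,1).

∂_3: C_3 → C_2 sends each 3-simplex σ to the alternating sum Σ_i (−1)^i (σ with its i-th vertex removed). For instance
  ∂BDEF = DEF − BEF + BDF − BDE,
  ∂ADEF = DEF − AEF + ADF − ADE.
As a 10×5 matrix over Z this has rank 4, with invariant factors (1,1,1,1).

From H_k ≅ ker(∂_k) / im(∂_{k+1}) we obtain:

  H_0: rank C_0 − rank ∂_1 = 5 − 4 = 1, and the invariant factors of ∂_1 are all 1, so H_0 ≅ Z.
  H_1: rank ker ∂_1 − rank ∂_2 = (10 − 4) − 6 = 0, and the invariant factors of ∂_2 are all 1, so H_1 ≅ 0.
  H_2: rank ker ∂_2 − rank ∂_3 = (10 − 6) − 4 = 0, and the invariant factors of ∂_3 are all 1, so H_2 ≅ 0.
  H_3: rank ker ∂_3 − rank ∂_4 = (5 − 4) − 0 = 1, and there is no ∂_4, so H_3 ≅ Z.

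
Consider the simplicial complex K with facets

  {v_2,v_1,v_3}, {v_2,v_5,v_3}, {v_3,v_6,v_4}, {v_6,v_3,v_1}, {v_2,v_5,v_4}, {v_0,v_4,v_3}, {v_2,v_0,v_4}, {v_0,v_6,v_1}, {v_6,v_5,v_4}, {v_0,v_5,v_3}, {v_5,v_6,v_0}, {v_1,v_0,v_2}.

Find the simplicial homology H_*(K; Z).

K has 7 vertices, 18 edges, 12 triangles.
rank ∂_0 = 0, rank ∂_1 = 6 ⇒ b_0 = 7 − 0 − 6 = 1; all invariant factors of ∂_1 are 1 so no torsion. So H_0 = Z.
rank ∂_1 = 6, rank ∂_2 = 12 ⇒ b_1 = 18 − 6 − 12 = 0; ∂_2 has invariant factor(s) [2] giving torsion. So H_1 = Z_2.
rank ∂_2 = 12, rank ∂_3 = 0 ⇒ b_2 = 12 − 12 − 0 = 0. So H_2 = 0.

H_0 = Z,  H_1 = Z_2,  H_2 = 0.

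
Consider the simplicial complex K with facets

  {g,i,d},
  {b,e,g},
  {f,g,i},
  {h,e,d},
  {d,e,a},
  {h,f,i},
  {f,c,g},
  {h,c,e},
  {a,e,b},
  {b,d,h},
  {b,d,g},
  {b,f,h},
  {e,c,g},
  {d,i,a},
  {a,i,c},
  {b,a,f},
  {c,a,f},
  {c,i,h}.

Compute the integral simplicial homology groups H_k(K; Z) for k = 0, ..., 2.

H_0 = Z,  H_1 = Z ⊕ Z_2,  H_2 = 0.

Take the total order a < b < c < d < e < f < g < h < i on the vertex set. Then K (dimension 2) consists of the simplices:

  0-simplices (9): a, b, c, d, e, f, g, h, i
  1-simplices (27): ab, ac, ad, ae, af, ai, bd, be, bf, bg, bh, ce, cf, cg, ch, ci, de, dg, dh, di, eg, eh, fg, fh, fi, gi, hi
  2-simplices (18): abe, abf, acf, aci, ade, adi, bdg, bdh, beg, bfh, ceg, ceh, cfg, chi, deh, dgi, fgi, fhi

so the chain groups are C_0 ≅ Z^9, C_1 ≅ Z^27, C_2 ≅ Z^18.

∂_1: C_1 → C_0 sends each edge [p,q] (with p < q) to q − p. For instance
  ∂bh = h − b.
This gives a 9×27 integer matrix of rank 8; reducing to Smith normal form yields diagonal entries (1,1,1,1,1,1,1,1).

∂_2: C_2 → C_1 sends each 2-simplex [p,q,r] to [q,r] − [p,r] + [p,q]. For instance
  ∂ade = de − ae + ad,
  ∂cfg = fg − cg + cf.
This gives a 27×18 integer matrix of rank 18; reducing to Smith normal form yields diagonal entries (1,1,1,1,1,1,1,1,1,1,1,1,1,1,1,1,1,2).

Now H_k = ker ∂_k / im ∂_{k+1}, so:

  H_0: rank C_0 − rank ∂_1 = 9 − 8 = 1, and the invariant factors of ∂_1 are all 1, so H_0 ≅ Z.
  H_1: rank ker ∂_1 − rank ∂_2 = (27 − 8) − 18 = 1, and ∂_2 has invariant factor 2 > 1, so H_1 ≅ Z ⊕ Z_2.
  H_2: rank ker ∂_2 − rank ∂_3 = (18 − 18) − 0 = 0, and there is no ∂_3, so H_2 ≅ 0.

(K is a triangulation of the Klein bottle.)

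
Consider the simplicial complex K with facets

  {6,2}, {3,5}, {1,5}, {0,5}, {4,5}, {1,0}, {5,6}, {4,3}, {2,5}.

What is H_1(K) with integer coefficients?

H_1 ≅ Z^3.

Order the vertices as 0 < 1 < 2 < 3 < 4 < 5 < 6. Listing each simplex with vertices in this order, K has dimension 1 with simplices:

  0-simplices (7): [0], [1], [2], [3], [4], [5], [6]
  1-simplices (9): [0,1], [0,5], [1,5], [2,5], [2,6], [3,4], [3,5], [4,5], [5,6]

giving chain groups C_0 ≅ Z^7, C_1 ≅ Z^9.

Boundary ∂_1: C_1 → C_0 maps an edge to its endpoints' difference, ∂[p,q] = q − p. For instance
  ∂[0,5] = [5] − [0].
This gives a 7×9 integer matrix of rank 6; reducing to Smith normal form yields diagonal entries (1,1,1,1,1,1).

Computing H_k = (kernel of ∂_k) / (image of ∂_{k+1}):

  H_1: rank ker ∂_1 − rank ∂_2 = (9 − 6) − 0 = 3, and there is no ∂_2, so H_1 = Z^3.

(K is a triangulation of a wedge of 3 circles.)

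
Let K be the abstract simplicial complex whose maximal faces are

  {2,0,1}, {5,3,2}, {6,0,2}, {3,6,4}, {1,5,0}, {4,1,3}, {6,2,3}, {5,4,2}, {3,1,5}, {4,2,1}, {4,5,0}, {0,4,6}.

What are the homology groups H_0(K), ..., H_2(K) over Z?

H_0 = Z,  H_1 = Z_2,  H_2 = 0.

Take the total order 0 < 1 < 2 < 3 < 4 < 5 < 6 on the vertex set. Then K (dimension 2) consists of the simplices:

  0-simplices (7): [0], [1], [2], [3], [4], [5], [6]
  1-simplices (18): [0,1], [0,2], [0,4], [0,5], [0,6], [1,2], [1,3], [1,4], [1,5], [2,3], [2,4], [2,5], [2,6], [3,4], [3,5], [3,6], [4,5], [4,6]
  2-simplices (12): [0,1,2], [0,1,5], [0,2,6], [0,4,5], [0,4,6], [1,2,4], [1,3,4], [1,3,5], [2,3,5], [2,3,6], [2,4,5], [3,4,6]

Hence C_0 ≅ Z^7, C_1 ≅ Z^18, C_2 ≅ Z^12.

∂_1: C_1 → C_0 sends each edge [p,q] (with p < q) to q − p. For instance
  ∂[3,6] = [6] − [3].
The resulting 7×18 matrix has rank 6, and its Smith normal form has invariant factors (1,1,1,1,1,1).

∂_2: C_2 → C_1 sends each 2-simplex [p,q,r] to [q,r] − [p,r] + [p,q]. For instance
  ∂[0,4,5] = [4,5] − [0,5] + [0,4],
  ∂[1,3,5] = [3,5] − [1,5] + [1,3].
The 18×12 boundary matrix has rank 12 and Smith normal form diag(1,1,1,1,1,1,1,1,1,1,1,2).

From H_k ≅ ker(∂_k) / im(∂_{k+1}) we obtain:

  H_0: rank C_0 − rank ∂_1 = 7 − 6 = 1, and the invariant factors of ∂_1 are all 1, so H_0 ≅ Z.
  H_1: rank ker ∂_1 − rank ∂_2 = (18 − 6) − 12 = 0, and ∂_2 has invariant factor 2 > 1, so H_1 ≅ Z_2.
  H_2: rank ker ∂_2 − rank ∂_3 = (12 − 12) − 0 = 0, and there is no ∂_3, so H_2 ≅ 0.

As a check, the Euler characteristic is 7 − 18 + 12 = 1, which agrees with 1 − 0 + 0 = 1.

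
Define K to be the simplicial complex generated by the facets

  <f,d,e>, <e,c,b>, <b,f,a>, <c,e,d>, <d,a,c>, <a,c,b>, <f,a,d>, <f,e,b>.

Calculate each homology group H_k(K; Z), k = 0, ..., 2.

H_0 = Z,  H_1 = 0,  H_2 = Z.

Take the total order a < b < c < d < e < f on the vertex set. Then K (dimension 2) consists of the simplices:

  0-simplices (6): a, b, c, d, e, f
  1-simplices (12): ab, ac, ad, af, bc, be, bf, cd, ce, de, df, ef
  2-simplices (8): abc, abf, acd, adf, bce, bef, cde, def

giving chain groups C_0 ≅ Z^6, C_1 ≅ Z^12, C_2 ≅ Z^8.

∂_1: C_1 → C_0 maps an edge to its endpoints' difference, ∂[p,q] = q − p.
This gives a 6×12 integer matrix of rank 5; reducing to Smith normal form yields diagonal entries (1,1,1,1,1).

The boundary map ∂_2: C_2 → C_1 sends each 2-simplex [p,q,r] to [q,r] − [p,r] + [p,q]. For instance
  ∂bce = ce − be + bc,
  ∂acd = cd − ad + ac.
The 12×8 boundary matrix has rank 7 and Smith normal form diag(1,1,1,1,1,1,1).

Computing H_k = (kernel of ∂_k) / (image of ∂_{k+1}):

  H_0: rank C_0 − rank ∂_1 = 6 − 5 = 1, and the invariant factors of ∂_1 are all 1, so H_0 ≅ Z.
  H_1: rank ker ∂_1 − rank ∂_2 = (12 − 5) − 7 = 0, and the invariant factors of ∂_2 are all 1, so H_1 ≅ 0.
  H_2: rank ker ∂_2 − rank ∂_3 = (8 − 7) − 0 = 1, and there is no ∂_3, so H_2 ≅ Z.

(K is a triangulation of the 2-sphere S^2.)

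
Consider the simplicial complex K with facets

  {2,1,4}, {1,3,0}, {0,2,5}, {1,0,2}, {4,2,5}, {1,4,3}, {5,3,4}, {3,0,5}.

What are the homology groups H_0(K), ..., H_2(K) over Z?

We work with the vertex ordering 0 < 1 < 2 < 3 < 4 < 5. The simplices of K, each written with vertices in increasing order, are:

  0-simplices (6): [0], [1], [2], [3], [4], [5]
  1-simplices (12): [0,1], [0,2], [0,3], [0,5], [1,2], [1,3], [1,4], [2,4], [2,5], [3,4], [3,5], [4,5]
  2-simplices (8): [0,1,2], [0,1,3], [0,2,5], [0,3,5], [1,2,4], [1,3,4], [2,4,5], [3,4,5]

so the chain groups are C_0 ≅ Z^6, C_1 ≅ Z^12, C_2 ≅ Z^8.

∂_1: C_1 → C_0 sends each edge [p,q] (with p < q) to q − p. For instance
  ∂[3,4] = [4] − [3].
The resulting 6×12 matrix has rank 5, and its Smith normal form has invariant factors (1,1,1,1,1).

The boundary map ∂_2: C_2 → C_1 acts by ∂[p,q,r] = [q,r] − [p,r] + [p,q]. For instance
  ∂[0,3,5] = [3,5] − [0,5] + [0,3],
  ∂[0,1,2] = [1,2] − [0,2] + [0,1].
As a 12×8 matrix over Z this has rank 7, with invariant factors (1,1,1,1,1,1,1).

From H_k ≅ ker(∂_k) / im(∂_{k+1}) we obtain:

  H_0: rank C_0 − rank ∂_1 = 6 − 5 = 1, and the invariant factors of ∂_1 are all 1, so H_0 = Z.
  H_1: rank ker ∂_1 − rank ∂_2 = (12 − 5) − 7 = 0, and the invariant factors of ∂_2 are all 1, so H_1 = 0.
  H_2: rank ker ∂_2 − rank ∂_3 = (8 − 7) − 0 = 1, and there is no ∂_3, so H_2 = Z.

As a check, the Euler characteristic is 6 − 12 + 8 = 2, which agrees with 1 − 0 + 1 = 2.

H_0 ≅ Z,  H_1 = 0,  H_2 ≅ Z.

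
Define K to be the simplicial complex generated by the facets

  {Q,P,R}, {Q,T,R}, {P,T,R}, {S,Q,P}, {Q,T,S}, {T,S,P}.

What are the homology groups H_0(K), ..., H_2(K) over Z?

H_0 ≅ Z,  H_1 = 0,  H_2 ≅ Z.

Fix the vertex order P < Q < R < S < T and write every simplex with vertices in increasing order. Then dim K = 2 and the simplices of K are:

  0-simplices (5): P, Q, R, S, T
  1-simplices (9): PQ, PR, PS, PT, QR, QS, QT, RT, ST
  2-simplices (6): PQR, PQS, PRT, PST, QRT, QST

giving chain groups C_0 ≅ Z^5, C_1 ≅ Z^9, C_2 ≅ Z^6.

The boundary map ∂_1: C_1 → C_0 maps an edge to its endpoints' difference, ∂[p,q] = q − p.
The 5×9 boundary matrix has rank 4 and Smith normal form diag(1,1,1,1).

The boundary map ∂_2: C_2 → C_1 sends each 2-simplex [p,q,r] to [q,r] − [p,r] + [p,q]. For instance
  ∂PQR = QR − PR + PQ,
  ∂PRT = RT − PT + PR.
The 9×6 boundary matrix has rank 5 and Smith normal form diag(1,1,1,1,1).

Now H_k = ker ∂_k / im ∂_{k+1}, so:

  H_0: rank C_0 − rank ∂_1 = 5 − 4 = 1, and the invariant factors of ∂_1 are all 1, so H_0 = Z.
  H_1: rank ker ∂_1 − rank ∂_2 = (9 − 4) − 5 = 0, and the invariant factors of ∂_2 are all 1, so H_1 = 0.
  H_2: rank ker ∂_2 − rank ∂_3 = (6 − 5) − 0 = 1, and there is no ∂_3, so H_2 = Z.

As a check, the Euler characteristic is 5 − 9 + 6 = 2, which agrees with 1 − 0 + 1 = 2.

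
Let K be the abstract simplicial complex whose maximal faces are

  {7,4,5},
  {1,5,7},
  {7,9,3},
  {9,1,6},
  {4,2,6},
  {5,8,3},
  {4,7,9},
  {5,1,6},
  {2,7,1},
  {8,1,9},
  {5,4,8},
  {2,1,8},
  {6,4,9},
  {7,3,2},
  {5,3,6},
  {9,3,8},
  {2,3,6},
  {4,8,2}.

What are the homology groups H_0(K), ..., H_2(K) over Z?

H_0 = Z,  H_1 = Z^2,  H_2 = Z.

We work with the vertex ordering 1 < 2 < 3 < 4 < 5 < 6 < 7 < 8 < 9. The simplices of K, each written with vertices in increasing order, are:

  0-simplices (9): [1], [2], [3], [4], [5], [6], [7], [8], [9]
  1-simplices (27): (27 of them)
  2-simplices (18): [1,2,7], [1,2,8], [1,5,6], [1,5,7], [1,6,9], [1,8,9], [2,3,6], [2,3,7], [2,4,6], [2,4,8], [3,5,6], [3,5,8], [3,7,9], [3,8,9], [4,5,7], [4,5,8], [4,6,9], [4,7,9]

so the chain groups are C_0 ≅ Z^9, C_1 ≅ Z^27, C_2 ≅ Z^18.

The boundary map ∂_1: C_1 → C_0 is given by ∂[p,q] = [q] − [p]. For instance
  ∂[3,9] = [9] − [3].
The 9×27 boundary matrix has rank 8 and Smith normal form diag(1,1,1,1,1,1,1,1).

∂_2: C_2 → C_1 maps a triangle to the signed sum of its edges. For instance
  ∂[3,5,8] = [5,8] − [3,8] + [3,5],
  ∂[4,7,9] = [7,9] − [4,9] + [4,7].
The 27×18 boundary matrix has rank 17 and Smith normal form diag(1,1,1,1,1,1,1,1,1,1,1,1,1,1,1,1,1).

From H_k ≅ ker(∂_k) / im(∂_{k+1}) we obtain:

  H_0: rank C_0 − rank ∂_1 = 9 − 8 = 1, and the invariant factors of ∂_1 are all 1, so H_0 = Z.
  H_1: rank ker ∂_1 − rank ∂_2 = (27 − 8) − 17 = 2, and the invariant factors of ∂_2 are all 1, so H_1 = Z^2.
  H_2: rank ker ∂_2 − rank ∂_3 = (18 − 17) − 0 = 1, and there is no ∂_3, so H_2 = Z.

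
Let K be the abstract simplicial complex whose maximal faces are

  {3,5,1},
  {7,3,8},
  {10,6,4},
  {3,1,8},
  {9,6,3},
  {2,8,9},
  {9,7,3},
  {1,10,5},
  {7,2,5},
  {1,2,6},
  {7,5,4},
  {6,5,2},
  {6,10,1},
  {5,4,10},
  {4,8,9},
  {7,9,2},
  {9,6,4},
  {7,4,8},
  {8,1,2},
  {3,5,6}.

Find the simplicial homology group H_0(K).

H_0 = Z.

K has 10 vertices, 30 edges, 20 triangles.
rank ∂_0 = 0, rank ∂_1 = 9 ⇒ b_0 = 10 − 0 − 9 = 1; all invariant factors of ∂_1 are 1 so no torsion. So H_0 = Z.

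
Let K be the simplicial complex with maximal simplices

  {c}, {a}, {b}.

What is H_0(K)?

We work with the vertex ordering a < b < c. The simplices of K, each written with vertices in increasing order, are:

  0-simplices (3): a, b, c

so the chain groups are C_0 ≅ Z^3.

Computing H_k = (kernel of ∂_k) / (image of ∂_{k+1}):

  H_0: rank C_0 − rank ∂_1 = 3 − 0 = 3, and there is no ∂_1, so H_0 = Z^3.

(K is a triangulation of a set of 3 points.)

H_0 = Z^3.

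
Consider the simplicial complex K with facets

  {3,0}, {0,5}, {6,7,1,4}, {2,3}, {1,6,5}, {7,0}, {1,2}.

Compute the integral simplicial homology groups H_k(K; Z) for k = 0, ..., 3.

Order the vertices as 0 < 1 < 2 < 3 < 4 < 5 < 6 < 7. Listing each simplex with vertices in this order, K has dimension 3 with simplices:

  0-simplices (8): [0], [1], [2], [3], [4], [5], [6], [7]
  1-simplices (13): [0,3], [0,5], [0,7], [1,2], [1,4], [1,5], [1,6], [1,7], [2,3], [4,6], [4,7], [5,6], [6,7]
  2-simplices (5): [1,4,6], [1,4,7], [1,5,6], [1,6,7], [4,6,7]
  3-simplices (1): [1,4,6,7]

giving chain groups C_0 ≅ Z^8, C_1 ≅ Z^13, C_2 ≅ Z^5, C_3 ≅ Z^1.

The boundary map ∂_1: C_1 → C_0 sends each edge [p,q] (with p < q) to q − p.
The 8×13 boundary matrix has rank 7 and Smith normal form diag(1,1,1,1,1,1,1).

Boundary ∂_2: C_2 → C_1 maps a triangle to the signed sum of its edges. For instance
  ∂[1,4,6] = [4,6] − [1,6] + [1,4],
  ∂[4,6,7] = [6,7] − [4,7] + [4,6].
As a 13×5 matrix over Z this has rank 4, with invariant factors (1,1,1,1).

Boundary ∂_3: C_3 → C_2 sends each 3-simplex σ to the alternating sum Σ_i (−1)^i (σ with its i-th vertex removed). For instance
  ∂[1,4,6,7] = [4,6,7] − [1,6,7] + [1,4,7] − [1,4,6].
This gives a 5×1 integer matrix of rank 1; reducing to Smith normal form yields diagonal entries (1).

Computing H_k = (kernel of ∂_k) / (image of ∂_{k+1}):

  H_0: rank C_0 − rank ∂_1 = 8 − 7 = 1, and the invariant factors of ∂_1 are all 1, so H_0 ≅ Z.
  H_1: rank ker ∂_1 − rank ∂_2 = (13 − 7) − 4 = 2, and the invariant factors of ∂_2 are all 1, so H_1 ≅ Z^2.
  H_2: rank ker ∂_2 − rank ∂_3 = (5 − 4) − 1 = 0, and the invariant factors of ∂_3 are all 1, so H_2 ≅ 0.
  H_3: rank ker ∂_3 − rank ∂_4 = (1 − 1) − 0 = 0, and there is no ∂_4, so H_3 ≅ 0.

H_0 ≅ Z,  H_1 ≅ Z^2,  H_2 = 0,  H_3 = 0.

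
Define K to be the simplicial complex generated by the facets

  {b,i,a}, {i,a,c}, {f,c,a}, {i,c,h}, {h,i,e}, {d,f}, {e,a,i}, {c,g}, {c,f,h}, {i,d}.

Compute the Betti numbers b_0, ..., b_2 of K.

b_0 = 1, b_1 = 1, b_2 = 0.

Fix the vertex order a < b < c < d < e < f < g < h < i and write every simplex with vertices in increasing order. Then dim K = 2 and the simplices of K are:

  0-simplices (9): a, b, c, d, e, f, g, h, i
  1-simplices (16): ab, ac, ae, af, ai, bi, cf, cg, ch, ci, df, di, eh, ei, fh, hi
  2-simplices (7): abi, acf, aci, aei, cfh, chi, ehi

so the chain groups are C_0 ≅ Z^9, C_1 ≅ Z^16, C_2 ≅ Z^7.

Boundary ∂_1: C_1 → C_0 maps an edge to its endpoints' difference, ∂[p,q] = q − p. For instance
  ∂ae = e − a.
The 9×16 boundary matrix has rank 8 and Smith normal form diag(1,1,1,1,1,1,1,1).

∂_2: C_2 → C_1 acts by ∂[p,q,r] = [q,r] − [p,r] + [p,q]. For instance
  ∂abi = bi − ai + ab,
  ∂cfh = fh − ch + cf.
As a 16×7 matrix over Z this has rank 7, with invariant factors (1,1,1,1,1,1,1).

Computing H_k = (kernel of ∂_k) / (image of ∂_{k+1}):

  H_0: rank C_0 − rank ∂_1 = 9 − 8 = 1, and the invariant factors of ∂_1 are all 1, so H_0 = Z.
  H_1: rank ker ∂_1 − rank ∂_2 = (16 − 8) − 7 = 1, and the invariant factors of ∂_2 are all 1, so H_1 = Z.
  H_2: rank ker ∂_2 − rank ∂_3 = (7 − 7) − 0 = 0, and there is no ∂_3, so H_2 = 0.

As a check, the Euler characteristic is 9 − 16 + 7 = 0, which agrees with 1 − 1 + 0 = 0.

Hence the Betti numbers are b_0 = 1, b_1 = 1, b_2 = 0.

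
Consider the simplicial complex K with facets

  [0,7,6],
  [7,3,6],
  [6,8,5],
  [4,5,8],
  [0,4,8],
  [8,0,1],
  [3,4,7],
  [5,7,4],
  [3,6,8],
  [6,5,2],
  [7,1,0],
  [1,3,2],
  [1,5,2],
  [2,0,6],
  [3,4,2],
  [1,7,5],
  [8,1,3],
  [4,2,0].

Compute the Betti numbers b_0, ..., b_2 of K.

b_0 = 1, b_1 = 2, b_2 = 1.

K has 9 vertices, 27 edges, 18 triangles.
rank ∂_0 = 0, rank ∂_1 = 8 ⇒ b_0 = 9 − 0 − 8 = 1; all invariant factors of ∂_1 are 1 so no torsion. So H_0 = Z.
rank ∂_1 = 8, rank ∂_2 = 17 ⇒ b_1 = 27 − 8 − 17 = 2; all invariant factors of ∂_2 are 1 so no torsion. So H_1 = Z^2.
rank ∂_2 = 17, rank ∂_3 = 0 ⇒ b_2 = 18 − 17 − 0 = 1. So H_2 = Z.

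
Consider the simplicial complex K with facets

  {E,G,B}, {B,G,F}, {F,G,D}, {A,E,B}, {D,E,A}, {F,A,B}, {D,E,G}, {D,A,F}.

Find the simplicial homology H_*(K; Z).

H_0 = Z,  H_1 = 0,  H_2 = Z.

Take the total order A < B < D < E < F < G on the vertex set. Then K (dimension 2) consists of the simplices:

  0-simplices (6): A, B, D, E, F, G
  1-simplices (12): AB, AD, AE, AF, BE, BF, BG, DE, DF, DG, EG, FG
  2-simplices (8): ABE, ABF, ADE, ADF, BEG, BFG, DEG, DFG

Hence C_0 ≅ Z^6, C_1 ≅ Z^12, C_2 ≅ Z^8.

∂_1: C_1 → C_0 sends each edge [p,q] (with p < q) to q − p.
As a 6×12 matrix over Z this has rank 5, with invariant factors (1,1,1,1,1).

Boundary ∂_2: C_2 → C_1 maps a triangle to the signed sum of its edges. For instance
  ∂DEG = EG − DG + DE,
  ∂ABF = BF − AF + AB.
As a 12×8 matrix over Z this has rank 7, with invariant factors (1,1,1,1,1,1,1).

Now H_k = ker ∂_k / im ∂_{k+1}, so:

  H_0: rank C_0 − rank ∂_1 = 6 − 5 = 1, and the invariant factors of ∂_1 are all 1, so H_0 = Z.
  H_1: rank ker ∂_1 − rank ∂_2 = (12 − 5) − 7 = 0, and the invariant factors of ∂_2 are all 1, so H_1 = 0.
  H_2: rank ker ∂_2 − rank ∂_3 = (8 − 7) − 0 = 1, and there is no ∂_3, so H_2 = Z.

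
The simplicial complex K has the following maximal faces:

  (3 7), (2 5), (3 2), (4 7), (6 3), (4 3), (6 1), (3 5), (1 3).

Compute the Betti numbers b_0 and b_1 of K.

Take the total order 1 < 2 < 3 < 4 < 5 < 6 < 7 on the vertex set. Then K (dimension 1) consists of the simplices:

  0-simplices (7): [1], [2], [3], [4], [5], [6], [7]
  1-simplices (9): [1,3], [1,6], [2,3], [2,5], [3,4], [3,5], [3,6], [3,7], [4,7]

so the chain groups are C_0 ≅ Z^7, C_1 ≅ Z^9.

Boundary ∂_1: C_1 → C_0 is given by ∂[p,q] = [q] − [p]. For instance
  ∂[2,5] = [5] − [2].
The resulting 7×9 matrix has rank 6, and its Smith normal form has invariant factors (1,1,1,1,1,1).

From H_k ≅ ker(∂_k) / im(∂_{k+1}) we obtain:

  H_0: rank C_0 − rank ∂_1 = 7 − 6 = 1, and the invariant factors of ∂_1 are all 1, so H_0 = Z.
  H_1: rank ker ∂_1 − rank ∂_2 = (9 − 6) − 0 = 3, and there is no ∂_2, so H_1 = Z^3.

As a check, the Euler characteristic is 7 − 9 = -2, which agrees with 1 − 3 = -2.

Hence the Betti numbers are b_0 = 1, b_1 = 3.

b_0 = 1, b_1 = 3.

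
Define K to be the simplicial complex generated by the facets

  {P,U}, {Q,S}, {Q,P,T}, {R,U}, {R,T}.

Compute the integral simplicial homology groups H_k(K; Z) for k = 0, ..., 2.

We work with the vertex ordering P < Q < R < S < T < U. The simplices of K, each written with vertices in increasing order, are:

  0-simplices (6): P, Q, R, S, T, U
  1-simplices (7): PQ, PT, PU, QS, QT, RT, RU
  2-simplices (1): PQT

so the chain groups are C_0 ≅ Z^6, C_1 ≅ Z^7, C_2 ≅ Z^1.

Boundary ∂_1: C_1 → C_0 sends each edge [p,q] (with p < q) to q − p. For instance
  ∂RT = T − R.
This gives a 6×7 integer matrix of rank 5; reducing to Smith normal form yields diagonal entries (1,1,1,1,1).

Boundary ∂_2: C_2 → C_1 maps a triangle to the signed sum of its edges. For instance
  ∂PQT = QT − PT + PQ.
This gives a 7×1 integer matrix of rank 1; reducing to Smith normal form yields diagonal entries (1).

Computing H_k = (kernel of ∂_k) / (image of ∂_{k+1}):

  H_0: rank C_0 − rank ∂_1 = 6 − 5 = 1, and the invariant factors of ∂_1 are all 1, so H_0 = Z.
  H_1: rank ker ∂_1 − rank ∂_2 = (7 − 5) − 1 = 1, and the invariant factors of ∂_2 are all 1, so H_1 = Z.
  H_2: rank ker ∂_2 − rank ∂_3 = (1 − 1) − 0 = 0, and there is no ∂_3, so H_2 = 0.

H_0 = Z,  H_1 = Z,  H_2 = 0.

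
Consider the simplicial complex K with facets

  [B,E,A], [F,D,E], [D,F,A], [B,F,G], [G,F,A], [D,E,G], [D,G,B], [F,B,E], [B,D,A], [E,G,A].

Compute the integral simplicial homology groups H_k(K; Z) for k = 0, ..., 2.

H_0 = Z,  H_1 = Z/2,  H_2 = 0.

Take the total order A < B < D < E < F < G on the vertex set. Then K (dimension 2) consists of the simplices:

  0-simplices (6): A, B, D, E, F, G
  1-simplices (15): AB, AD, AE, AF, AG, BD, BE, BF, BG, DE, DF, DG, EF, EG, FG
  2-simplices (10): ABD, ABE, ADF, AEG, AFG, BDG, BEF, BFG, DEF, DEG

Hence C_0 ≅ Z^6, C_1 ≅ Z^15, C_2 ≅ Z^10.

The boundary map ∂_1: C_1 → C_0 is given by ∂[p,q] = [q] − [p].
The 6×15 boundary matrix has rank 5 and Smith normal form diag(1,1,1,1,1).

The boundary map ∂_2: C_2 → C_1 acts by ∂[p,q,r] = [q,r] − [p,r] + [p,q]. For instance
  ∂BEF = EF − BF + BE,
  ∂BFG = FG − BG + BF.
The 15×10 boundary matrix has rank 10 and Smith normal form diag(1,1,1,1,1,1,1,1,1,2).

Computing H_k = (kernel of ∂_k) / (image of ∂_{k+1}):

  H_0: rank C_0 − rank ∂_1 = 6 − 5 = 1, and the invariant factors of ∂_1 are all 1, so H_0 ≅ Z.
  H_1: rank ker ∂_1 − rank ∂_2 = (15 − 5) − 10 = 0, and ∂_2 has invariant factor 2 > 1, so H_1 ≅ Z/2.
  H_2: rank ker ∂_2 − rank ∂_3 = (10 − 10) − 0 = 0, and there is no ∂_3, so H_2 ≅ 0.

As a check, the Euler characteristic is 6 − 15 + 10 = 1, which agrees with 1 − 0 + 0 = 1.
(K is a triangulation of the real projective plane RP^2.)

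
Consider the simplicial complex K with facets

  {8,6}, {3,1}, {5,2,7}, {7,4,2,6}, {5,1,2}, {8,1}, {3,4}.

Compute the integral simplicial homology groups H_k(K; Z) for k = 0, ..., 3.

H_0 = Z,  H_1 = Z^2,  H_2 = 0,  H_3 = 0.

We work with the vertex ordering 1 < 2 < 3 < 4 < 5 < 6 < 7 < 8. The simplices of K, each written with vertices in increasing order, are:

  0-simplices (8): [1], [2], [3], [4], [5], [6], [7], [8]
  1-simplices (14): [1,2], [1,3], [1,5], [1,8], [2,4], [2,5], [2,6], [2,7], [3,4], [4,6], [4,7], [5,7], [6,7], [6,8]
  2-simplices (6): [1,2,5], [2,4,6], [2,4,7], [2,5,7], [2,6,7], [4,6,7]
  3-simplices (1): [2,4,6,7]

so the chain groups are C_0 ≅ Z^8, C_1 ≅ Z^14, C_2 ≅ Z^6, C_3 ≅ Z^1.

Boundary ∂_1: C_1 → C_0 is given by ∂[p,q] = [q] − [p]. For instance
  ∂[2,5] = [5] − [2].
This gives a 8×14 integer matrix of rank 7; reducing to Smith normal form yields diagonal entries (1,1,1,1,1,1,1).

The boundary map ∂_2: C_2 → C_1 sends each 2-simplex [p,q,r] to [q,r] − [p,r] + [p,q]. For instance
  ∂[2,6,7] = [6,7] − [2,7] + [2,6],
  ∂[2,5,7] = [5,7] − [2,7] + [2,5].
The resulting 14×6 matrix has rank 5, and its Smith normal form has invariant factors (1,1,1,1,1).

Boundary ∂_3: C_3 → C_2 sends each 3-simplex σ to the alternating sum Σ_i (−1)^i (σ with its i-th vertex removed). For instance
  ∂[2,4,6,7] = [4,6,7] − [2,6,7] + [2,4,7] − [2,4,6].
As a 6×1 matrix over Z this has rank 1, with invariant factors (1).

Computing H_k = (kernel of ∂_k) / (image of ∂_{k+1}):

  H_0: rank C_0 − rank ∂_1 = 8 − 7 = 1, and the invariant factors of ∂_1 are all 1, so H_0 ≅ Z.
  H_1: rank ker ∂_1 − rank ∂_2 = (14 − 7) − 5 = 2, and the invariant factors of ∂_2 are all 1, so H_1 ≅ Z^2.
  H_2: rank ker ∂_2 − rank ∂_3 = (6 − 5) − 1 = 0, and the invariant factors of ∂_3 are all 1, so H_2 ≅ 0.
  H_3: rank ker ∂_3 − rank ∂_4 = (1 − 1) − 0 = 0, and there is no ∂_4, so H_3 ≅ 0.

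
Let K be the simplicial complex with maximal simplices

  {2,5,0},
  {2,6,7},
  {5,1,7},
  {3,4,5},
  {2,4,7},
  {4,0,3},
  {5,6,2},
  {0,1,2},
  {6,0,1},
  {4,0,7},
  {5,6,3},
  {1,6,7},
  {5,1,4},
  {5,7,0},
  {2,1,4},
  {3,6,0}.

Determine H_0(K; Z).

H_0 ≅ Z.

Fix the vertex order 0 < 1 < 2 < 3 < 4 < 5 < 6 < 7 and write every simplex with vertices in increasing order. Then dim K = 2 and the simplices of K are:

  0-simplices (8): [0], [1], [2], [3], [4], [5], [6], [7]
  1-simplices (24): (24 of them)
  2-simplices (16): [0,1,2], [0,1,6], [0,2,5], [0,3,4], [0,3,6], [0,4,7], [0,5,7], [1,2,4], [1,4,5], [1,5,7], [1,6,7], [2,4,7], [2,5,6], [2,6,7], [3,4,5], [3,5,6]

so the chain groups are C_0 ≅ Z^8, C_1 ≅ Z^24, C_2 ≅ Z^16.

∂_1: C_1 → C_0 sends each edge [p,q] (with p < q) to q − p. For instance
  ∂[2,6] = [6] − [2].
As a 8×24 matrix over Z this has rank 7, with invariant factors (1,1,1,1,1,1,1).

∂_2: C_2 → C_1 acts by ∂[p,q,r] = [q,r] − [p,r] + [p,q]. For instance
  ∂[0,1,6] = [1,6] − [0,6] + [0,1],
  ∂[0,5,7] = [5,7] − [0,7] + [0,5].
The 24×16 boundary matrix has rank 15 and Smith normal form diag(1,1,1,1,1,1,1,1,1,1,1,1,1,1,1).

Now H_k = ker ∂_k / im ∂_{k+1}, so:

  H_0: rank C_0 − rank ∂_1 = 8 − 7 = 1, and the invariant factors of ∂_1 are all 1, so H_0 ≅ Z.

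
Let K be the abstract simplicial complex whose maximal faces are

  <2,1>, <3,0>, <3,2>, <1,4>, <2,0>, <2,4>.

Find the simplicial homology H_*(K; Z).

Fix the vertex order 0 < 1 < 2 < 3 < 4 and write every simplex with vertices in increasing order. Then dim K = 1 and the simplices of K are:

  0-simplices (5): [0], [1], [2], [3], [4]
  1-simplices (6): [0,2], [0,3], [1,2], [1,4], [2,3], [2,4]

giving chain groups C_0 ≅ Z^5, C_1 ≅ Z^6.

Boundary ∂_1: C_1 → C_0 is given by ∂[p,q] = [q] − [p].
The 5×6 boundary matrix has rank 4 and Smith normal form diag(1,1,1,1).

Now H_k = ker ∂_k / im ∂_{k+1}, so:

  H_0: rank C_0 − rank ∂_1 = 5 − 4 = 1, and the invariant factors of ∂_1 are all 1, so H_0 = Z.
  H_1: rank ker ∂_1 − rank ∂_2 = (6 − 4) − 0 = 2, and there is no ∂_2, so H_1 = Z^2.

As a check, the Euler characteristic is 5 − 6 = -1, which agrees with 1 − 2 = -1.
(K is a triangulation of a wedge of 2 circles.)

H_0 ≅ Z,  H_1 ≅ Z^2.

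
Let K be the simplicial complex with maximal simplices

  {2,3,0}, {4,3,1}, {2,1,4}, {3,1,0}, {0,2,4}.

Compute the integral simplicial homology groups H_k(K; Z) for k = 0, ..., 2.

Order the vertices as 0 < 1 < 2 < 3 < 4. Listing each simplex with vertices in this order, K has dimension 2 with simplices:

  0-simplices (5): [0], [1], [2], [3], [4]
  1-simplices (10): [0,1], [0,2], [0,3], [0,4], [1,2], [1,3], [1,4], [2,3], [2,4], [3,4]
  2-simplices (5): [0,1,3], [0,2,3], [0,2,4], [1,2,4], [1,3,4]

Hence C_0 ≅ Z^5, C_1 ≅ Z^10, C_2 ≅ Z^5.

∂_1: C_1 → C_0 sends each edge [p,q] (with p < q) to q − p. For instance
  ∂[1,2] = [2] − [1].
This gives a 5×10 integer matrix of rank 4; reducing to Smith normal form yields diagonal entries (1,1,1,1).

The boundary map ∂_2: C_2 → C_1 sends each 2-simplex [p,q,r] to [q,r] − [p,r] + [p,q]. For instance
  ∂[0,1,3] = [1,3] − [0,3] + [0,1],
  ∂[0,2,3] = [2,3] − [0,3] + [0,2].
As a 10×5 matrix over Z this has rank 5, with invariant factors (1,1,1,1,1).

From H_k ≅ ker(∂_k) / im(∂_{k+1}) we obtain:

  H_0: rank C_0 − rank ∂_1 = 5 − 4 = 1, and the invariant factors of ∂_1 are all 1, so H_0 = Z.
  H_1: rank ker ∂_1 − rank ∂_2 = (10 − 4) − 5 = 1, and the invariant factors of ∂_2 are all 1, so H_1 = Z.
  H_2: rank ker ∂_2 − rank ∂_3 = (5 − 5) − 0 = 0, and there is no ∂_3, so H_2 = 0.

(K is a triangulation of the Möbius band.)

H_0 = Z,  H_1 = Z,  H_2 = 0.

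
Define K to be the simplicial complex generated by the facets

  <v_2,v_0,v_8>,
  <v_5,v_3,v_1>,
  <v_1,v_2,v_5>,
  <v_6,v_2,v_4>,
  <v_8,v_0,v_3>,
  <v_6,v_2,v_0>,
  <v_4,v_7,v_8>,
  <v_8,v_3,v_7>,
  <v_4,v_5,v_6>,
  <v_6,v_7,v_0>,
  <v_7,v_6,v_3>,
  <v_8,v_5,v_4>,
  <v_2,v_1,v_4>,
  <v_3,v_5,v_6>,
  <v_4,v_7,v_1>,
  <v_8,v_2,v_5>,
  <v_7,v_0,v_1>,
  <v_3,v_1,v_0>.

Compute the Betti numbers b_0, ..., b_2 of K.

b_0 = 1, b_1 = 1, b_2 = 0.

We work with the vertex ordering v_0 < v_1 < v_2 < v_3 < v_4 < v_5 < v_6 < v_7 < v_8. The simplices of K, each written with vertices in increasing order, are:

  0-simplices (9): [v_0], [v_1], [v_2], [v_3], [v_4], [v_5], [v_6], [v_7], [v_8]
  1-simplices (27): (27 of them)
  2-simplices (18): (18 of them)

Hence C_0 ≅ Z^9, C_1 ≅ Z^27, C_2 ≅ Z^18.

The boundary map ∂_1: C_1 → C_0 maps an edge to its endpoints' difference, ∂[p,q] = q − p. For instance
  ∂[v_1,v_3] = [v_3] − [v_1].
As a 9×27 matrix over Z this has rank 8, with invariant factors (1,1,1,1,1,1,1,1).

The boundary map ∂_2: C_2 → C_1 sends each 2-simplex [p,q,r] to [q,r] − [p,r] + [p,q]. For instance
  ∂[v_4,v_5,v_6] = [v_5,v_6] − [v_4,v_6] + [v_4,v_5],
  ∂[v_0,v_6,v_7] = [v_6,v_7] − [v_0,v_7] + [v_0,v_6].
This gives a 27×18 integer matrix of rank 18; reducing to Smith normal form yields diagonal entries (1,1,1,1,1,1,1,1,1,1,1,1,1,1,1,1,1,2).

From H_k ≅ ker(∂_k) / im(∂_{k+1}) we obtain:

  H_0: rank C_0 − rank ∂_1 = 9 − 8 = 1, and the invariant factors of ∂_1 are all 1, so H_0 ≅ Z.
  H_1: rank ker ∂_1 − rank ∂_2 = (27 − 8) − 18 = 1, and ∂_2 has invariant factor 2 > 1, so H_1 ≅ Z ⊕ Z/2.
  H_2: rank ker ∂_2 − rank ∂_3 = (18 − 18) − 0 = 0, and there is no ∂_3, so H_2 ≅ 0.

(K is a triangulation of the Klein bottle.)

Hence the Betti numbers are b_0 = 1, b_1 = 1, b_2 = 0.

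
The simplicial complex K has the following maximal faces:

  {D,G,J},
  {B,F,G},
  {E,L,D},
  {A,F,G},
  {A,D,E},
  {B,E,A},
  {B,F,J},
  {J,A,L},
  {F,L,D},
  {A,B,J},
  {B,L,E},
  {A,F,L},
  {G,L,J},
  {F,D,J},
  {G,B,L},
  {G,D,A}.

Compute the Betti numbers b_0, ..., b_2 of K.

Fix the vertex order A < B < D < E < F < G < J < L and write every simplex with vertices in increasing order. Then dim K = 2 and the simplices of K are:

  0-simplices (8): A, B, D, E, F, G, J, L
  1-simplices (24): AB, AD, AE, AF, AG, AJ, AL, BE, BF, BG, BJ, BL, DE, DF, DG, DJ, DL, EL, FG, FJ, FL, GJ, GL, JL
  2-simplices (16): ABE, ABJ, ADE, ADG, AFG, AFL, AJL, BEL, BFG, BFJ, BGL, DEL, DFJ, DFL, DGJ, GJL

Hence C_0 ≅ Z^8, C_1 ≅ Z^24, C_2 ≅ Z^16.

∂_1: C_1 → C_0 maps an edge to its endpoints' difference, ∂[p,q] = q − p.
As a 8×24 matrix over Z this has rank 7, with invariant factors (1,1,1,1,1,1,1).

∂_2: C_2 → C_1 sends each 2-simplex [p,q,r] to [q,r] − [p,r] + [p,q]. For instance
  ∂DGJ = GJ − DJ + DG,
  ∂DEL = EL − DL + DE.
As a 24×16 matrix over Z this has rank 15, with invariant factors (1,1,1,1,1,1,1,1,1,1,1,1,1,1,1).

Computing H_k = (kernel of ∂_k) / (image of ∂_{k+1}):

  H_0: rank C_0 − rank ∂_1 = 8 − 7 = 1, and the invariant factors of ∂_1 are all 1, so H_0 ≅ Z.
  H_1: rank ker ∂_1 − rank ∂_2 = (24 − 7) − 15 = 2, and the invariant factors of ∂_2 are all 1, so H_1 ≅ Z^2.
  H_2: rank ker ∂_2 − rank ∂_3 = (16 − 15) − 0 = 1, and there is no ∂_3, so H_2 ≅ Z.

Hence the Betti numbers are b_0 = 1, b_1 = 2, b_2 = 1.

b_0 = 1, b_1 = 2, b_2 = 1.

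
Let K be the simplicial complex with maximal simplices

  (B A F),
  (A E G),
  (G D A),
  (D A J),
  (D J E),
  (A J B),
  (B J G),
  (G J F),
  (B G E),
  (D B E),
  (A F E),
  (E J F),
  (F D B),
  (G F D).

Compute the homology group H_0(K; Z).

Order the vertices as A < B < D < E < F < G < J. Listing each simplex with vertices in this order, K has dimension 2 with simplices:

  0-simplices (7): A, B, D, E, F, G, J
  1-simplices (21): AB, AD, AE, AF, AG, AJ, BD, BE, BF, BG, BJ, DE, DF, DG, DJ, EF, EG, EJ, FG, FJ, GJ
  2-simplices (14): ABF, ABJ, ADG, ADJ, AEF, AEG, BDE, BDF, BEG, BGJ, DEJ, DFG, EFJ, FGJ

so the chain groups are C_0 ≅ Z^7, C_1 ≅ Z^21, C_2 ≅ Z^14.

Boundary ∂_1: C_1 → C_0 is given by ∂[p,q] = [q] − [p].
As a 7×21 matrix over Z this has rank 6, with invariant factors (1,1,1,1,1,1).

The boundary map ∂_2: C_2 → C_1 acts by ∂[p,q,r] = [q,r] − [p,r] + [p,q]. For instance
  ∂DEJ = EJ − DJ + DE,
  ∂ABJ = BJ − AJ + AB.
The 21×14 boundary matrix has rank 13 and Smith normal form diag(1,1,1,1,1,1,1,1,1,1,1,1,1).

Now H_k = ker ∂_k / im ∂_{k+1}, so:

  H_0: rank C_0 − rank ∂_1 = 7 − 6 = 1, and the invariant factors of ∂_1 are all 1, so H_0 ≅ Z.

(K is a triangulation of the torus T^2.)

H_0 ≅ Z.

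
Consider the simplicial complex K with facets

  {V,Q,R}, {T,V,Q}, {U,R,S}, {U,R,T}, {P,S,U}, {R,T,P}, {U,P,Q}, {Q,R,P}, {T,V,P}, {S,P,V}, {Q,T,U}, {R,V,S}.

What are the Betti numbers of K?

Take the total order P < Q < R < S < T < U < V on the vertex set. Then K (dimension 2) consists of the simplices:

  0-simplices (7): P, Q, R, S, T, U, V
  1-simplices (18): PQ, PR, PS, PT, PU, PV, QR, QT, QU, QV, RS, RT, RU, RV, SU, SV, TU, TV
  2-simplices (12): PQR, PQU, PRT, PSU, PSV, PTV, QRV, QTU, QTV, RSU, RSV, RTU

so the chain groups are C_0 ≅ Z^7, C_1 ≅ Z^18, C_2 ≅ Z^12.

∂_1: C_1 → C_0 sends each edge [p,q] (with p < q) to q − p. For instance
  ∂QV = V − Q.
The 7×18 boundary matrix has rank 6 and Smith normal form diag(1,1,1,1,1,1).

The boundary map ∂_2: C_2 → C_1 acts by ∂[p,q,r] = [q,r] − [p,r] + [p,q]. For instance
  ∂PSV = SV − PV + PS,
  ∂PQR = QR − PR + PQ.
This gives a 18×12 integer matrix of rank 12; reducing to Smith normal form yields diagonal entries (1,1,1,1,1,1,1,1,1,1,1,2).

From H_k ≅ ker(∂_k) / im(∂_{k+1}) we obtain:

  H_0: rank C_0 − rank ∂_1 = 7 − 6 = 1, and the invariant factors of ∂_1 are all 1, so H_0 ≅ Z.
  H_1: rank ker ∂_1 − rank ∂_2 = (18 − 6) − 12 = 0, and ∂_2 has invariant factor 2 > 1, so H_1 ≅ Z/2.
  H_2: rank ker ∂_2 − rank ∂_3 = (12 − 12) − 0 = 0, and there is no ∂_3, so H_2 ≅ 0.

(K is a triangulation of the real projective plane RP^2.)

Hence the Betti numbers are b_0 = 1, b_1 = 0, b_2 = 0.

b_0 = 1, b_1 = 0, b_2 = 0.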